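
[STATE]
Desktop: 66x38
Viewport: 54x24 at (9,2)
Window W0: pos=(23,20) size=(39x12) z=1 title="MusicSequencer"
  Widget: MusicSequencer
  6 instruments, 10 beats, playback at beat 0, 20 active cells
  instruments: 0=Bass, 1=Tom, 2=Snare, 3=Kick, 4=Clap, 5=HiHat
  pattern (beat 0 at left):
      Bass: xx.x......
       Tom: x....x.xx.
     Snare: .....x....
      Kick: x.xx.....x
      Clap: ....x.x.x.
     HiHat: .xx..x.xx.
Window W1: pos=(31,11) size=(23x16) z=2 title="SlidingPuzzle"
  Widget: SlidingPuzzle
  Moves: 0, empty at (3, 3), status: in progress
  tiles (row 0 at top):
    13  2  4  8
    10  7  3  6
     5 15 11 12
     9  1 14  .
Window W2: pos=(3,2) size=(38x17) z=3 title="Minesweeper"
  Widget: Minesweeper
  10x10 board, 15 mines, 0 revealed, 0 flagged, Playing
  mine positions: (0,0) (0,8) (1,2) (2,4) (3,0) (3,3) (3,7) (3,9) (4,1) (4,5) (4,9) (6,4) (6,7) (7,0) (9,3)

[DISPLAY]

━━━━━━━━━━━━━━━━━━━━━━━━━━━━━━━┓                      
sweeper                        ┃                      
───────────────────────────────┨                      
■■■■■                          ┃                      
■■■■■                          ┃                      
■■■■■                          ┃                      
■■■■■                          ┃                      
■■■■■                          ┃                      
■■■■■                          ┃                      
■■■■■                          ┃━━━━━━━━━━━━┓         
■■■■■                          ┃uzzle       ┃         
■■■■■                          ┃────────────┨         
■■■■■                          ┃─┬────┬────┐┃         
                               ┃ │  4 │  8 │┃         
                               ┃─┼────┼────┤┃         
                               ┃ │  3 │  6 │┃         
━━━━━━━━━━━━━━━━━━━━━━━━━━━━━━━┛─┼────┼────┤┃         
                      ┃│  5 │ 15 │ 11 │ 12 │┃         
              ┏━━━━━━━┃├────┼────┼────┼────┤┃━━━━━━━┓ 
              ┃ MusicS┃│  9 │  1 │ 14 │    │┃       ┃ 
              ┠───────┃└────┴────┴────┴────┘┃───────┨ 
              ┃      ▼┃Moves: 0             ┃       ┃ 
              ┃  Bass█┃                     ┃       ┃ 
              ┃   Tom█┃                     ┃       ┃ 


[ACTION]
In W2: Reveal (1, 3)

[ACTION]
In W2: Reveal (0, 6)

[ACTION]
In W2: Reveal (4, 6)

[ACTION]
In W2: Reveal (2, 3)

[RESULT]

━━━━━━━━━━━━━━━━━━━━━━━━━━━━━━━┓                      
sweeper                        ┃                      
───────────────────────────────┨                      
  1■■                          ┃                      
1 1■■                          ┃                      
111■■                          ┃                      
■■■■■                          ┃                      
■2■■■                          ┃                      
■■■■■                          ┃                      
■■■■■                          ┃━━━━━━━━━━━━┓         
■■■■■                          ┃uzzle       ┃         
■■■■■                          ┃────────────┨         
■■■■■                          ┃─┬────┬────┐┃         
                               ┃ │  4 │  8 │┃         
                               ┃─┼────┼────┤┃         
                               ┃ │  3 │  6 │┃         
━━━━━━━━━━━━━━━━━━━━━━━━━━━━━━━┛─┼────┼────┤┃         
                      ┃│  5 │ 15 │ 11 │ 12 │┃         
              ┏━━━━━━━┃├────┼────┼────┼────┤┃━━━━━━━┓ 
              ┃ MusicS┃│  9 │  1 │ 14 │    │┃       ┃ 
              ┠───────┃└────┴────┴────┴────┘┃───────┨ 
              ┃      ▼┃Moves: 0             ┃       ┃ 
              ┃  Bass█┃                     ┃       ┃ 
              ┃   Tom█┃                     ┃       ┃ 


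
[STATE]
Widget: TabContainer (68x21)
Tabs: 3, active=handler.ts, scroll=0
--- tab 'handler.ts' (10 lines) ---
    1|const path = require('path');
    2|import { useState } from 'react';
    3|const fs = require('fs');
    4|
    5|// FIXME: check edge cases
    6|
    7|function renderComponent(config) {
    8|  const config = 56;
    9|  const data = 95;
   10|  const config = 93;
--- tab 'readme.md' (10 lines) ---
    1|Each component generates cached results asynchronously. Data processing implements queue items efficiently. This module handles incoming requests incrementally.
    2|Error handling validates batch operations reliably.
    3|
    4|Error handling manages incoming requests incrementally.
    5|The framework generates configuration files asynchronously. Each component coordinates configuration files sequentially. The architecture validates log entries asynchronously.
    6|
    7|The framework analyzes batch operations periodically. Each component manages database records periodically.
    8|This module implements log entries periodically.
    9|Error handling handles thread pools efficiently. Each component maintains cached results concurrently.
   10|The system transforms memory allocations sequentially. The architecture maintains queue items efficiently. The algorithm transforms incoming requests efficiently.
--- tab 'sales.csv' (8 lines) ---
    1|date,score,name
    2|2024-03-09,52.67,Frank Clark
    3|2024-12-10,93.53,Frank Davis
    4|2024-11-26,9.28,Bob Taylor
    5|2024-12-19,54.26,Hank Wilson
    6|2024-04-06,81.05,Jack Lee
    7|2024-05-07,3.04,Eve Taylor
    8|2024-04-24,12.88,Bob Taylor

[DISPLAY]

[handler.ts]│ readme.md │ sales.csv                                 
────────────────────────────────────────────────────────────────────
const path = require('path');                                       
import { useState } from 'react';                                   
const fs = require('fs');                                           
                                                                    
// FIXME: check edge cases                                          
                                                                    
function renderComponent(config) {                                  
  const config = 56;                                                
  const data = 95;                                                  
  const config = 93;                                                
                                                                    
                                                                    
                                                                    
                                                                    
                                                                    
                                                                    
                                                                    
                                                                    
                                                                    


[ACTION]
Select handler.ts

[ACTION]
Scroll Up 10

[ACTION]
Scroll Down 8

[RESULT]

[handler.ts]│ readme.md │ sales.csv                                 
────────────────────────────────────────────────────────────────────
  const data = 95;                                                  
  const config = 93;                                                
                                                                    
                                                                    
                                                                    
                                                                    
                                                                    
                                                                    
                                                                    
                                                                    
                                                                    
                                                                    
                                                                    
                                                                    
                                                                    
                                                                    
                                                                    
                                                                    
                                                                    


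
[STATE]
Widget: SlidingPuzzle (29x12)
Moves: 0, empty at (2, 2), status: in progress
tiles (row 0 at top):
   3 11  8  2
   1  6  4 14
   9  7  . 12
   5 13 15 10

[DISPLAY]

┌────┬────┬────┬────┐        
│  3 │ 11 │  8 │  2 │        
├────┼────┼────┼────┤        
│  1 │  6 │  4 │ 14 │        
├────┼────┼────┼────┤        
│  9 │  7 │    │ 12 │        
├────┼────┼────┼────┤        
│  5 │ 13 │ 15 │ 10 │        
└────┴────┴────┴────┘        
Moves: 0                     
                             
                             


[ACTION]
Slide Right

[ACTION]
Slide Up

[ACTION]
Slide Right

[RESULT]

┌────┬────┬────┬────┐        
│  3 │ 11 │  8 │  2 │        
├────┼────┼────┼────┤        
│  1 │  6 │  4 │ 14 │        
├────┼────┼────┼────┤        
│  9 │ 13 │  7 │ 12 │        
├────┼────┼────┼────┤        
│    │  5 │ 15 │ 10 │        
└────┴────┴────┴────┘        
Moves: 3                     
                             
                             


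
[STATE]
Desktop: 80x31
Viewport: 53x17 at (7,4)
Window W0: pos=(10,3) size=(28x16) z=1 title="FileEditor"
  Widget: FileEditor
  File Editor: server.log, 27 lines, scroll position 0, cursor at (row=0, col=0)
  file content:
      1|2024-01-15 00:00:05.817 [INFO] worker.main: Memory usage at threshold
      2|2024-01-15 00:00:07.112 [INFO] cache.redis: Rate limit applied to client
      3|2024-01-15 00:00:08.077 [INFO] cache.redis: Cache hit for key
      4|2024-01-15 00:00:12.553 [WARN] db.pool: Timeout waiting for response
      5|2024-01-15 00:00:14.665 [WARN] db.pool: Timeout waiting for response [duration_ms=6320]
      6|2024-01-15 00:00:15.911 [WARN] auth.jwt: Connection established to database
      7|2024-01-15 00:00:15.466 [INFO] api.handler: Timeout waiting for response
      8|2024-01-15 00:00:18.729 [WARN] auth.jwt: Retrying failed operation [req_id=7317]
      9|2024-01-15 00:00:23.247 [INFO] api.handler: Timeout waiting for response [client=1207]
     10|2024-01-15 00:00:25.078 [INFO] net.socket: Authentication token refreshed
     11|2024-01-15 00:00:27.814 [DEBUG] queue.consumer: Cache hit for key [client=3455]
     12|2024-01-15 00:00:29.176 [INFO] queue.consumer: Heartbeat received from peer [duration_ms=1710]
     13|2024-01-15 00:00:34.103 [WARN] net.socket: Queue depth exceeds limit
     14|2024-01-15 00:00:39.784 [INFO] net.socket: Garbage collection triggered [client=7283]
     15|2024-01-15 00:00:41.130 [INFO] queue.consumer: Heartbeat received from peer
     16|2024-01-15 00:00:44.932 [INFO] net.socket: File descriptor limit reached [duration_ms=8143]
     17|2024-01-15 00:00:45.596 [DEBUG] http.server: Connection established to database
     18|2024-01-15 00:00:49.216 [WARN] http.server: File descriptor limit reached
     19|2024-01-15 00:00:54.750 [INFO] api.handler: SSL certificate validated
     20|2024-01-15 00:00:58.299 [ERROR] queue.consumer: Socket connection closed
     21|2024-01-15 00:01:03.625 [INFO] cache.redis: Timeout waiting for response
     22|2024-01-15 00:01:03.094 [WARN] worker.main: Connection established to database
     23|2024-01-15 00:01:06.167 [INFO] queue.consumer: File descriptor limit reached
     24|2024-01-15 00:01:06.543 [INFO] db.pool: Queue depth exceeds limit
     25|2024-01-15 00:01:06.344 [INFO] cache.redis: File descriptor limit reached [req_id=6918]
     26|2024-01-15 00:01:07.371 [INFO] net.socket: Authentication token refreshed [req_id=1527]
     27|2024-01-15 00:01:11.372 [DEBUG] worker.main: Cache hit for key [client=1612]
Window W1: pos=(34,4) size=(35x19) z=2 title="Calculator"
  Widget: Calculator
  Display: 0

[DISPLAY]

   ┃ FileEditor            ┏━━━━━━━━━━━━━━━━━━━━━━━━━
   ┠───────────────────────┃ Calculator              
   ┃█024-01-15 00:00:05.817┠─────────────────────────
   ┃2024-01-15 00:00:07.112┃                         
   ┃2024-01-15 00:00:08.077┃┌───┬───┬───┬───┐        
   ┃2024-01-15 00:00:12.553┃│ 7 │ 8 │ 9 │ ÷ │        
   ┃2024-01-15 00:00:14.665┃├───┼───┼───┼───┤        
   ┃2024-01-15 00:00:15.911┃│ 4 │ 5 │ 6 │ × │        
   ┃2024-01-15 00:00:15.466┃├───┼───┼───┼───┤        
   ┃2024-01-15 00:00:18.729┃│ 1 │ 2 │ 3 │ - │        
   ┃2024-01-15 00:00:23.247┃├───┼───┼───┼───┤        
   ┃2024-01-15 00:00:25.078┃│ 0 │ . │ = │ + │        
   ┃2024-01-15 00:00:27.814┃├───┼───┼───┼───┤        
   ┃2024-01-15 00:00:29.176┃│ C │ MC│ MR│ M+│        
   ┗━━━━━━━━━━━━━━━━━━━━━━━┃└───┴───┴───┴───┘        
                           ┃                         
                           ┃                         


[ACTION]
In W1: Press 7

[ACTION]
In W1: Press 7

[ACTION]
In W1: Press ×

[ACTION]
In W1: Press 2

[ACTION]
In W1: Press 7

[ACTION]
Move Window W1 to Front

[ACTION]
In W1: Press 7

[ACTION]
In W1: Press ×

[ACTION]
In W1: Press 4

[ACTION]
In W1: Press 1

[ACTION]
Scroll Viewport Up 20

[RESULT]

                                                     
                                                     
                                                     
   ┏━━━━━━━━━━━━━━━━━━━━━━━━━━┓                      
   ┃ FileEditor            ┏━━━━━━━━━━━━━━━━━━━━━━━━━
   ┠───────────────────────┃ Calculator              
   ┃█024-01-15 00:00:05.817┠─────────────────────────
   ┃2024-01-15 00:00:07.112┃                         
   ┃2024-01-15 00:00:08.077┃┌───┬───┬───┬───┐        
   ┃2024-01-15 00:00:12.553┃│ 7 │ 8 │ 9 │ ÷ │        
   ┃2024-01-15 00:00:14.665┃├───┼───┼───┼───┤        
   ┃2024-01-15 00:00:15.911┃│ 4 │ 5 │ 6 │ × │        
   ┃2024-01-15 00:00:15.466┃├───┼───┼───┼───┤        
   ┃2024-01-15 00:00:18.729┃│ 1 │ 2 │ 3 │ - │        
   ┃2024-01-15 00:00:23.247┃├───┼───┼───┼───┤        
   ┃2024-01-15 00:00:25.078┃│ 0 │ . │ = │ + │        
   ┃2024-01-15 00:00:27.814┃├───┼───┼───┼───┤        


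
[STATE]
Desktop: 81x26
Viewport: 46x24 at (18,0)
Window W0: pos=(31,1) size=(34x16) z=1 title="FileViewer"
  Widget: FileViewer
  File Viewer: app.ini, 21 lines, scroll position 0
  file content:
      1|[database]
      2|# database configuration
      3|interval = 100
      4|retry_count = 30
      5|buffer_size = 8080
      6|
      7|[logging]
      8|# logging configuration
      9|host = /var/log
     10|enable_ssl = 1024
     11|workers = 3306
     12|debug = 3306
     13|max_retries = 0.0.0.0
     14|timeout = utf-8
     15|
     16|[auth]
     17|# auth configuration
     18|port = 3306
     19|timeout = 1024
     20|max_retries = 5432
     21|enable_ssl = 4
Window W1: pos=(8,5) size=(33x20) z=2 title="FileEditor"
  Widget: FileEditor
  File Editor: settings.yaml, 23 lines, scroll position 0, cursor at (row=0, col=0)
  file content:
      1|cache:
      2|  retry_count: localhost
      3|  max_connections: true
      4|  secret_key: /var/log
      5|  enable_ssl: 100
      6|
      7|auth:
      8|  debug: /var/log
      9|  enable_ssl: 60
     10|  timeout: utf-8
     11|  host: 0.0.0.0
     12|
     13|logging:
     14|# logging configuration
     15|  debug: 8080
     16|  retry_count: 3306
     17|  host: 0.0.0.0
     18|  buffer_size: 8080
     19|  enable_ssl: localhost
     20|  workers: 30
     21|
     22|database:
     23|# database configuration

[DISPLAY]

                                              
             ┏━━━━━━━━━━━━━━━━━━━━━━━━━━━━━━━━
             ┃ FileViewer                     
             ┠────────────────────────────────
             ┃[database]                     ▲
━━━━━━━━━━━━━━━━━━━━━━┓e configuration       █
or                    ┃= 100                 ░
──────────────────────┨nt = 30               ░
                     ▲┃ze = 8080             ░
ount: localhost      █┃                      ░
nections: true       ░┃                      ░
key: /var/log        ░┃ configuration        ░
ssl: 100             ░┃ar/log                ░
                     ░┃l = 1024              ░
                     ░┃ 3306                 ░
/var/log             ░┃306                   ▼
ssl: 60              ░┃━━━━━━━━━━━━━━━━━━━━━━━
: utf-8              ░┃                       
.0.0.0               ░┃                       
                     ░┃                       
                     ░┃                       
 configuration       ░┃                       
8080                 ░┃                       
ount: 3306           ▼┃                       


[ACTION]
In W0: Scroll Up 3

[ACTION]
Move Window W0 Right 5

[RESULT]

                                              
                  ┏━━━━━━━━━━━━━━━━━━━━━━━━━━━
                  ┃ FileViewer                
                  ┠───────────────────────────
                  ┃[database]                 
━━━━━━━━━━━━━━━━━━━━━━┓tabase configuration   
or                    ┃rval = 100             
──────────────────────┨y_count = 30           
                     ▲┃er_size = 8080         
ount: localhost      █┃                       
nections: true       ░┃ging]                  
key: /var/log        ░┃gging configuration    
ssl: 100             ░┃ = /var/log            
                     ░┃le_ssl = 1024          
                     ░┃ers = 3306             
/var/log             ░┃g = 3306               
ssl: 60              ░┃━━━━━━━━━━━━━━━━━━━━━━━
: utf-8              ░┃                       
.0.0.0               ░┃                       
                     ░┃                       
                     ░┃                       
 configuration       ░┃                       
8080                 ░┃                       
ount: 3306           ▼┃                       


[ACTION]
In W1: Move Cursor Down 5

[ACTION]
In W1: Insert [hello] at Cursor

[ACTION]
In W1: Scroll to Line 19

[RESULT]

                                              
                  ┏━━━━━━━━━━━━━━━━━━━━━━━━━━━
                  ┃ FileViewer                
                  ┠───────────────────────────
                  ┃[database]                 
━━━━━━━━━━━━━━━━━━━━━━┓tabase configuration   
or                    ┃rval = 100             
──────────────────────┨y_count = 30           
/var/log             ▲┃er_size = 8080         
ssl: 60              ░┃                       
: utf-8              ░┃ging]                  
.0.0.0               ░┃gging configuration    
                     ░┃ = /var/log            
                     ░┃le_ssl = 1024          
 configuration       ░┃ers = 3306             
8080                 ░┃g = 3306               
ount: 3306           ░┃━━━━━━━━━━━━━━━━━━━━━━━
.0.0.0               ░┃                       
size: 8080           ░┃                       
ssl: localhost       ░┃                       
: 30                 ░┃                       
                     ░┃                       
                     █┃                       
e configuration      ▼┃                       


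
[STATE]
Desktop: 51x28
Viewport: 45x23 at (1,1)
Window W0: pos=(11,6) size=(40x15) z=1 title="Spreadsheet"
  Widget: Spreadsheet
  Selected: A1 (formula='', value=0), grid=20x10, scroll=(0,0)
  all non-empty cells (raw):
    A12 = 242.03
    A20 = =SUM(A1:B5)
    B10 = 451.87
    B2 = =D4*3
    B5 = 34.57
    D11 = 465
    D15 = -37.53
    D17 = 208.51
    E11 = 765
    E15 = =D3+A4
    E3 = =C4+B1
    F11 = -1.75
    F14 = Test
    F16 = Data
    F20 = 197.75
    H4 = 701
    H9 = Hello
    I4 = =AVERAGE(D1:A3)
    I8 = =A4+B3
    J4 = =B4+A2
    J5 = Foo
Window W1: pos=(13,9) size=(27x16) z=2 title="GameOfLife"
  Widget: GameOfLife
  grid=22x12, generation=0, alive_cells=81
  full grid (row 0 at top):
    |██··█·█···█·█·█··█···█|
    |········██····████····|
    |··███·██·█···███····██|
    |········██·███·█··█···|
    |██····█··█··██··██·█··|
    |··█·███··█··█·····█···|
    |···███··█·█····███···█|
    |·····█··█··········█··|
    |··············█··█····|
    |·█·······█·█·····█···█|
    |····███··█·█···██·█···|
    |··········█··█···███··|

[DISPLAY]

                                             
                                             
                                             
                                             
                                             
          ┏━━━━━━━━━━━━━━━━━━━━━━━━━━━━━━━━━━
          ┃ Spreadsheet                      
          ┠──────────────────────────────────
          ┃A┏━━━━━━━━━━━━━━━━━━━━━━━━━┓      
          ┃ ┃ GameOfLife              ┃   D  
          ┃-┠─────────────────────────┨------
          ┃ ┃Gen: 0                   ┃      
          ┃ ┃██··█·█···█·█·█··█···█   ┃      
          ┃ ┃········██····████····   ┃      
          ┃ ┃··███·██·█···███····██   ┃      
          ┃ ┃········██·███·█··█···   ┃      
          ┃ ┃██····█··█··██··██·█··   ┃      
          ┃ ┃··█·███··█··█·····█···   ┃      
          ┃ ┃···███··█·█····███···█   ┃      
          ┗━┃·····█··█··········█··   ┃━━━━━━
            ┃··············█··█····   ┃      
            ┃·█·······█·█·····█···█   ┃      
            ┃····███··█·█···██·█···   ┃      


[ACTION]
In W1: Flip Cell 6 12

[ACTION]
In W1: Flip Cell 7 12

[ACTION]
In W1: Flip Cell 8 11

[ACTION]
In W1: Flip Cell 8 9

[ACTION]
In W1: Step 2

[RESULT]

                                             
                                             
                                             
                                             
                                             
          ┏━━━━━━━━━━━━━━━━━━━━━━━━━━━━━━━━━━
          ┃ Spreadsheet                      
          ┠──────────────────────────────────
          ┃A┏━━━━━━━━━━━━━━━━━━━━━━━━━┓      
          ┃ ┃ GameOfLife              ┃   D  
          ┃-┠─────────────────────────┨------
          ┃ ┃Gen: 2                   ┃      
          ┃ ┃········███···········   ┃      
          ┃ ┃··██···████·····███···   ┃      
          ┃ ┃·······█·········█···█   ┃      
          ┃ ┃·█·███····█····█···██·   ┃      
          ┃ ┃█··█·······█··█·····█·   ┃      
          ┃ ┃·██·······███·██···█··   ┃      
          ┃ ┃··█·······█····█···█··   ┃      
          ┗━┃··········█···█····█··   ┃━━━━━━
            ┃·······█······█····█··   ┃      
            ┃·············█··████··   ┃      
            ┃····███·██··█··█···█··   ┃      


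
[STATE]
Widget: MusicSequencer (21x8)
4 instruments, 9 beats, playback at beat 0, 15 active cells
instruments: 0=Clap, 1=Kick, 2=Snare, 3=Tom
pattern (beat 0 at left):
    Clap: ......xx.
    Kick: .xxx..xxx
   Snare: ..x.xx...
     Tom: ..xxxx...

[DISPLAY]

      ▼12345678      
  Clap······██·      
  Kick·███··███      
 Snare··█·██···      
   Tom··████···      
                     
                     
                     


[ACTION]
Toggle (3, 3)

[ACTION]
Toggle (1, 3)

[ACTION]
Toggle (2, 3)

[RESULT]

      ▼12345678      
  Clap······██·      
  Kick·██···███      
 Snare··████···      
   Tom··█·██···      
                     
                     
                     


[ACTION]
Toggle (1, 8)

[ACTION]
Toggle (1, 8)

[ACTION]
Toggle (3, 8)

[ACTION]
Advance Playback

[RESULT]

      0▼2345678      
  Clap······██·      
  Kick·██···███      
 Snare··████···      
   Tom··█·██··█      
                     
                     
                     


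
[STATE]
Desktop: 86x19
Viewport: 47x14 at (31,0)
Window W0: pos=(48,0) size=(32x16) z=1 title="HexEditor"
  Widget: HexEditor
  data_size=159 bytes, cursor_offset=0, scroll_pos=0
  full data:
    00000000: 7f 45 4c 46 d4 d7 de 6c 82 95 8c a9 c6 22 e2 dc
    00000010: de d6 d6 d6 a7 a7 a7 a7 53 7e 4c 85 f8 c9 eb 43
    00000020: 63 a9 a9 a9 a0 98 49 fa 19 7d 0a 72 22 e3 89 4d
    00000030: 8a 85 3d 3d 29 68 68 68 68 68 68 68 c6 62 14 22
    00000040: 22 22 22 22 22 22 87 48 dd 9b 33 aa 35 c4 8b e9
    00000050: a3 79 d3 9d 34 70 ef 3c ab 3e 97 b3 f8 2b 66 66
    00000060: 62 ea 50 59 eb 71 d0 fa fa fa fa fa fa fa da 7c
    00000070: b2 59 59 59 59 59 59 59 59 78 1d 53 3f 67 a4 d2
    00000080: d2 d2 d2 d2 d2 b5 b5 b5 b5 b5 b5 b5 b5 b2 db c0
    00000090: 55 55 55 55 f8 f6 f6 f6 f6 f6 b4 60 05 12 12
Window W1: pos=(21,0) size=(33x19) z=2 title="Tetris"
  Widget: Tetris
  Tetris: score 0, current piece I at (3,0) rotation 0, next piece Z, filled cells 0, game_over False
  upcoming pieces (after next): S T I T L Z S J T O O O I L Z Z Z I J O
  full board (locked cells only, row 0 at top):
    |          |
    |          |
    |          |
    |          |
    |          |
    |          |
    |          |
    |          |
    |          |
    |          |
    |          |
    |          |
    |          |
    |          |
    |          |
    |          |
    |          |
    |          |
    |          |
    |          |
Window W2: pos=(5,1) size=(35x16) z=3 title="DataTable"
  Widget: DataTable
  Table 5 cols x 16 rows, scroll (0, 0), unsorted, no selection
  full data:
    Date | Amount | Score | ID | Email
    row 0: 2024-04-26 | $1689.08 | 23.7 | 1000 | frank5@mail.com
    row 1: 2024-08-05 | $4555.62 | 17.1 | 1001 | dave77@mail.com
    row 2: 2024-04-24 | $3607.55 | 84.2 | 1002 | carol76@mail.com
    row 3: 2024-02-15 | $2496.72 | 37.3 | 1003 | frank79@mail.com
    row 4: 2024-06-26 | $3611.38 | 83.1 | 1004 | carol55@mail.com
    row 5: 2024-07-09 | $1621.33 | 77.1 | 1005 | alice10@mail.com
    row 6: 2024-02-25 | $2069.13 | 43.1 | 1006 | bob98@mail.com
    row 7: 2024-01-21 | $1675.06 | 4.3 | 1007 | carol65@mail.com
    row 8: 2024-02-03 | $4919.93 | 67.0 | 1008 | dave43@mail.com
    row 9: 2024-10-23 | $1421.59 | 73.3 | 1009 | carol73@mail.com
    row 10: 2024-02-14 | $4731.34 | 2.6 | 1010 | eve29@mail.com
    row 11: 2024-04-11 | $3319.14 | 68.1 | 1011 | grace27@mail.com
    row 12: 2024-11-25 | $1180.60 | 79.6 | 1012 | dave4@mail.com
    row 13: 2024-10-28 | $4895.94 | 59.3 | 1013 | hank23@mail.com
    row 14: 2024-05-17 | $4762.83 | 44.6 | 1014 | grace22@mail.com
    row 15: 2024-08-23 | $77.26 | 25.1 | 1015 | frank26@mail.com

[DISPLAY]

━━━━━━━━━━━━━━━━━━━━━━┓━━━━━━━━━━━━━━━━━━━━━━━━
━━━━━━━━┓             ┃ditor                   
        ┃─────────────┨────────────────────────
────────┨             ┃000  7F 45 4c 46 d4 d7 d
│ID  │Em┃             ┃010  de d6 d6 d6 a7 a7 a
┼────┼──┃             ┃020  63 a9 a9 a9 a0 98 4
│1000│fr┃             ┃030  8a 85 3d 3d 29 68 6
│1001│da┃             ┃040  22 22 22 22 22 22 8
│1002│ca┃             ┃050  a3 79 d3 9d 34 70 e
│1003│fr┃             ┃060  62 ea 50 59 eb 71 d
│1004│ca┃             ┃070  b2 59 59 59 59 59 5
│1005│al┃             ┃080  d2 d2 d2 d2 d2 b5 b
│1006│bo┃             ┃090  55 55 55 55 f8 f6 f
│1007│ca┃             ┃                        


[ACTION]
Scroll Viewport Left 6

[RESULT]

━━━━━━━━━━━━━━━━━━━━━━━━━━━━┓━━━━━━━━━━━━━━━━━━
━━━━━━━━━━━━━━┓             ┃ditor             
              ┃─────────────┨──────────────────
──────────────┨             ┃000  7F 45 4c 46 d
│Score│ID  │Em┃             ┃010  de d6 d6 d6 a
┼─────┼────┼──┃             ┃020  63 a9 a9 a9 a
│23.7 │1000│fr┃             ┃030  8a 85 3d 3d 2
│17.1 │1001│da┃             ┃040  22 22 22 22 2
│84.2 │1002│ca┃             ┃050  a3 79 d3 9d 3
│37.3 │1003│fr┃             ┃060  62 ea 50 59 e
│83.1 │1004│ca┃             ┃070  b2 59 59 59 5
│77.1 │1005│al┃             ┃080  d2 d2 d2 d2 d
│43.1 │1006│bo┃             ┃090  55 55 55 55 f
│4.3  │1007│ca┃             ┃                  


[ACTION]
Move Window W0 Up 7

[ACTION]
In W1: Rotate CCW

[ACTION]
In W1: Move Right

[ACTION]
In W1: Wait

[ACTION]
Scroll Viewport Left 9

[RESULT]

     ┏━━━━━━━━━━━━━━━━━━━━━━━━━━━━━━━┓━━━━━━━━━
━━━━━━━━━━━━━━━━━━━━━━━┓             ┃ditor    
                       ┃─────────────┨─────────
───────────────────────┨             ┃000  7F 4
│Amount  │Score│ID  │Em┃             ┃010  de d
┼────────┼─────┼────┼──┃             ┃020  63 a
│$1689.08│23.7 │1000│fr┃             ┃030  8a 8
│$4555.62│17.1 │1001│da┃             ┃040  22 2
│$3607.55│84.2 │1002│ca┃             ┃050  a3 7
│$2496.72│37.3 │1003│fr┃             ┃060  62 e
│$3611.38│83.1 │1004│ca┃             ┃070  b2 5
│$1621.33│77.1 │1005│al┃             ┃080  d2 d
│$2069.13│43.1 │1006│bo┃             ┃090  55 5
│$1675.06│4.3  │1007│ca┃             ┃         


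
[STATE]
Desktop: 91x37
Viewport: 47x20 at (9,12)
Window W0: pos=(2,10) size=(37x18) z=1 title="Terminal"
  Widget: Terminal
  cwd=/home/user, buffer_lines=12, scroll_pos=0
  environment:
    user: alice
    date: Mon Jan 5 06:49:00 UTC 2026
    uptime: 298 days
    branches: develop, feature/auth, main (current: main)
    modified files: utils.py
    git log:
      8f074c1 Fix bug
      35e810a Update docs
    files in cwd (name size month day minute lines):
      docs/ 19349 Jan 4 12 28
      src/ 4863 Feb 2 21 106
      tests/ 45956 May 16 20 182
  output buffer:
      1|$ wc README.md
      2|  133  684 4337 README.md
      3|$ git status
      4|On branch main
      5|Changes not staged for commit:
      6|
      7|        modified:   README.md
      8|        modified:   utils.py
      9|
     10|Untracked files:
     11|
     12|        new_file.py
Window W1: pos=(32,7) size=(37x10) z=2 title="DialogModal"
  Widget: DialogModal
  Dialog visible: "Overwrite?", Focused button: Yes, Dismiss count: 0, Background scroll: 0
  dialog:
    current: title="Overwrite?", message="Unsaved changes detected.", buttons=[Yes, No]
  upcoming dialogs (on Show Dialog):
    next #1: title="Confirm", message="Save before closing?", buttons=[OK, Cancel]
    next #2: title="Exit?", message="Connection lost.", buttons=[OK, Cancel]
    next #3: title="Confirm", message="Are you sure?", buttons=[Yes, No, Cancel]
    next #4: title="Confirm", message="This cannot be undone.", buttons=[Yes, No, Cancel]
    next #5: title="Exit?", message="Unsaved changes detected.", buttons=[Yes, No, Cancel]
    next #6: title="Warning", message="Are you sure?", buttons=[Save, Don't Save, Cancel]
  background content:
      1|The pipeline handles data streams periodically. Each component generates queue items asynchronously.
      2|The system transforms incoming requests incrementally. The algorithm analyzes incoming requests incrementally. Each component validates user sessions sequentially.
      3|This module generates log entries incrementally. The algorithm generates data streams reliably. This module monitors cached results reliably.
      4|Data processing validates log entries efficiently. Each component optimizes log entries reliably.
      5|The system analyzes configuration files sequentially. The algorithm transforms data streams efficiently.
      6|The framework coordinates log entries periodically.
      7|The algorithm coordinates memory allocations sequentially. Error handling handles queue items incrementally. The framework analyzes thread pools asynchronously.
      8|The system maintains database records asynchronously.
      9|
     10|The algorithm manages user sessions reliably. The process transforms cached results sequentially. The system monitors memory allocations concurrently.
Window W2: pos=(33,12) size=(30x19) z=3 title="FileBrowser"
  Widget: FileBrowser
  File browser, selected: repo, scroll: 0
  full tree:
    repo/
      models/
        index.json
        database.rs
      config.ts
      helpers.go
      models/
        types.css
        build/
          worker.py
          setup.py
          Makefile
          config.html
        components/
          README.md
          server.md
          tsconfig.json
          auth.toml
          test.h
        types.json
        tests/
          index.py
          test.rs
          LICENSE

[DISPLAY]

───────────────────────┃┏━━━━━━━━━━━━━━━━━━━━━━
EADME.md               ┃┃ FileBrowser          
 684 4337 README.md    ┃┠──────────────────────
status                 ┃┃> [-] repo/           
nch main               ┗┃    [+] models/       
s not staged for commit:┃    config.ts         
                        ┃    helpers.go        
  modified:   README.md ┃    [+] models/       
  modified:   utils.py  ┃                      
                        ┃                      
ked files:              ┃                      
                        ┃                      
  new_file.py           ┃                      
                        ┃                      
                        ┃                      
━━━━━━━━━━━━━━━━━━━━━━━━┃                      
                        ┃                      
                        ┃                      
                        ┗━━━━━━━━━━━━━━━━━━━━━━
                                               


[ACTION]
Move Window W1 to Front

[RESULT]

───────────────────────┃Thi│ Unsaved changes de
EADME.md               ┃Dat│         [Yes]  No 
 684 4337 README.md    ┃The└───────────────────
status                 ┃The framework coordinat
nch main               ┗━━━━━━━━━━━━━━━━━━━━━━━
s not staged for commit:┃    config.ts         
                        ┃    helpers.go        
  modified:   README.md ┃    [+] models/       
  modified:   utils.py  ┃                      
                        ┃                      
ked files:              ┃                      
                        ┃                      
  new_file.py           ┃                      
                        ┃                      
                        ┃                      
━━━━━━━━━━━━━━━━━━━━━━━━┃                      
                        ┃                      
                        ┃                      
                        ┗━━━━━━━━━━━━━━━━━━━━━━
                                               


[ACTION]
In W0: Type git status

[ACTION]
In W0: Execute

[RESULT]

───────────────────────┃Thi│ Unsaved changes de
s not staged for commit┃Dat│         [Yes]  No 
                       ┃The└───────────────────
  modified:   README.md┃The framework coordinat
  modified:   utils.py ┗━━━━━━━━━━━━━━━━━━━━━━━
                        ┃    config.ts         
ked files:              ┃    helpers.go        
                        ┃    [+] models/       
  new_file.py           ┃                      
status                  ┃                      
nch main                ┃                      
s not staged for commit:┃                      
                        ┃                      
  modified:   utils.py  ┃                      
                        ┃                      
━━━━━━━━━━━━━━━━━━━━━━━━┃                      
                        ┃                      
                        ┃                      
                        ┗━━━━━━━━━━━━━━━━━━━━━━
                                               


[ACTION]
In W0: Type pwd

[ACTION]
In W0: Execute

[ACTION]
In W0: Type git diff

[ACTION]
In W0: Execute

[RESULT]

───────────────────────┃Thi│ Unsaved changes de
nch main               ┃Dat│         [Yes]  No 
s not staged for commit┃The└───────────────────
                       ┃The framework coordinat
  modified:   utils.py ┗━━━━━━━━━━━━━━━━━━━━━━━
                        ┃    config.ts         
user                    ┃    helpers.go        
diff                    ┃    [+] models/       
-git a/main.py b/main.py┃                      
main.py                 ┃                      
main.py                 ┃                      
3 +1,4 @@               ┃                      
ated                    ┃                      
t sys                   ┃                      
                        ┃                      
━━━━━━━━━━━━━━━━━━━━━━━━┃                      
                        ┃                      
                        ┃                      
                        ┗━━━━━━━━━━━━━━━━━━━━━━
                                               
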